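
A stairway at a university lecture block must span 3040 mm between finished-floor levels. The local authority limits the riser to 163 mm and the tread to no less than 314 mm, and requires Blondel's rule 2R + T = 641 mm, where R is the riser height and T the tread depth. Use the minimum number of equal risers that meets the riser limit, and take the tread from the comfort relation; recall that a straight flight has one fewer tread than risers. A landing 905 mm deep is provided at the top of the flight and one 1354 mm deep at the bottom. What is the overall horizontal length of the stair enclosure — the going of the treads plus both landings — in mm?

8037 mm

3040 / 163 = 18.65, so 19 risers are needed.
Riser R = 3040 / 19 = 160 mm, within the 163 mm limit.
Tread T = 641 − 2 × 160 = 321 mm (≥ 314 mm).
19 risers give 18 treads; going = 18 × 321 = 5778 mm.
Enclosure = 5778 + 905 + 1354 = 8037 mm.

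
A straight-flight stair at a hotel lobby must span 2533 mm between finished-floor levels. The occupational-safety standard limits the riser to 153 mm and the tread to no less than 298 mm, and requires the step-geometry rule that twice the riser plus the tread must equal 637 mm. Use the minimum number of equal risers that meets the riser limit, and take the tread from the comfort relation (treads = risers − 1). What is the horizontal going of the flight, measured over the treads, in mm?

2533 / 153 = 16.56, so 17 risers are needed.
R = 2533 ÷ 17 = 149 mm.
T = 637 − 2·149 = 339 mm, which satisfies the 298 mm minimum.
17 risers give 16 treads; going = 16 × 339 = 5424 mm.

5424 mm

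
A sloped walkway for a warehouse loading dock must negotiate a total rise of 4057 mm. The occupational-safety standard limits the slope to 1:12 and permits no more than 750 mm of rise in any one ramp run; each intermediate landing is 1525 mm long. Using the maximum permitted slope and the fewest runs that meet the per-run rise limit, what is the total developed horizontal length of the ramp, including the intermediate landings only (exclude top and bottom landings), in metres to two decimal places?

4057 / 750 = 5.409 → round up to 6 ramp runs. That means 5 intermediate landings.
Ramp run (horizontal) at 1:12: 4057 × 12 = 48684 mm.
5 intermediate landings contribute 5 × 1525 = 7625 mm.
Developed length = 48684 + 7625 = 56309 mm.
= 56.31 m.

56.31 m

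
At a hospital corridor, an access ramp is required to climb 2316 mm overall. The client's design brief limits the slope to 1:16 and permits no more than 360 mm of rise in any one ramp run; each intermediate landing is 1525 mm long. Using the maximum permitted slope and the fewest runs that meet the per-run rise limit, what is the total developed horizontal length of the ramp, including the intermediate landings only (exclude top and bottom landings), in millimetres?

2316 / 360 = 6.43, so 7 ramp runs are needed. That means 6 intermediate landings.
Horizontal run for 2316 mm of rise at 1:16 is 2316 × 16 = 37056 mm.
6 intermediate landings contribute 6 × 1525 = 9150 mm.
Total developed length = 37056 + 9150 = 46206 mm.

46206 mm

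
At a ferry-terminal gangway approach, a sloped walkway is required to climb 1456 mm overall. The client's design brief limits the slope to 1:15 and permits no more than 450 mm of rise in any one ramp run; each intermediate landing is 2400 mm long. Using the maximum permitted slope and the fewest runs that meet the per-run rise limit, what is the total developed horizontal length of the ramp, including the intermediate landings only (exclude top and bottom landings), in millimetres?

1456 / 450 = 3.236 → round up to 4 ramp runs. That means 3 intermediate landings.
Horizontal run for 1456 mm of rise at 1:15 is 1456 × 15 = 21840 mm.
Intermediate landings: 3 × 2400 = 7200 mm.
Developed length = 21840 + 7200 = 29040 mm.

29040 mm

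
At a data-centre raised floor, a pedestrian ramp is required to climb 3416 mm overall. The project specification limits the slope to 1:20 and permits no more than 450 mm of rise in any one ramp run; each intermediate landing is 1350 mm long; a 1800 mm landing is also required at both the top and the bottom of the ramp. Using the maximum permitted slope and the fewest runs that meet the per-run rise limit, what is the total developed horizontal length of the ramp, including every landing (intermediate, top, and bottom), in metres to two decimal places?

81.37 m

3416 / 450 = 7.591 → round up to 8 ramp runs. That means 7 intermediate landings.
Horizontal run for 3416 mm of rise at 1:20 is 3416 × 20 = 68320 mm.
7 intermediate landings contribute 7 × 1350 = 9450 mm.
Top and bottom landings: 2 × 1800 = 3600 mm.
Total = 68320 + 9450 + 3600 = 81370 mm.
= 81.37 m.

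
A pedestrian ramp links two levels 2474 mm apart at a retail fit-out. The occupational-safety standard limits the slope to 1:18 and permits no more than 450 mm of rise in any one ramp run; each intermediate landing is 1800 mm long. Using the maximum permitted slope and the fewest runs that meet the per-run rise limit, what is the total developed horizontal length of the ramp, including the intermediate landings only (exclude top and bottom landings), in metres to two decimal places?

53.53 m

⌈2474/450⌉ = 6 ramp runs. That means 5 intermediate landings.
Horizontal run for 2474 mm of rise at 1:18 is 2474 × 18 = 44532 mm.
5 intermediate landings contribute 5 × 1800 = 9000 mm.
Developed length = 44532 + 9000 = 53532 mm.
= 53.53 m.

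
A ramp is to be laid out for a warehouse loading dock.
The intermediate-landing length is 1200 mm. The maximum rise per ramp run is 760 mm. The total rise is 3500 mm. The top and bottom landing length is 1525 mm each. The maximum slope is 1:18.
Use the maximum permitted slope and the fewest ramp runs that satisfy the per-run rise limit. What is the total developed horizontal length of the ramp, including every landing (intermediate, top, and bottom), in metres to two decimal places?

At most 760 each: 3500/760 = 4.61, giving 5 ramp runs. That means 4 intermediate landings.
Ramp run (horizontal) at 1:18: 3500 × 18 = 63000 mm.
4 intermediate landings contribute 4 × 1200 = 4800 mm.
Top and bottom landings: 2 × 1525 = 3050 mm.
Total = 63000 + 4800 + 3050 = 70850 mm.
= 70.85 m.

70.85 m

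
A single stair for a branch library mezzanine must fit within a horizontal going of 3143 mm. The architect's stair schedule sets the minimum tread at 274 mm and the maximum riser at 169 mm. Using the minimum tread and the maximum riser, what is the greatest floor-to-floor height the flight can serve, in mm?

Treads that fit: ⌊3143 / 274⌋ = 11.
Risers = treads + 1 = 12.
Maximum height = 12 × 169 = 2028 mm.

2028 mm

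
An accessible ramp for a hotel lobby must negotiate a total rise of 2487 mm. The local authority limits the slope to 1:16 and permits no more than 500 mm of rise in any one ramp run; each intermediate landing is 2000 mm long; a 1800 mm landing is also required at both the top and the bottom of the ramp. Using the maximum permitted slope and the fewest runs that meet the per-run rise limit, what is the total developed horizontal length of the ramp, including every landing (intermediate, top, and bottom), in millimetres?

51392 mm

At most 500 each: 2487/500 = 4.97, giving 5 ramp runs. That means 4 intermediate landings.
Horizontal run for 2487 mm of rise at 1:16 is 2487 × 16 = 39792 mm.
4 intermediate landings contribute 4 × 2000 = 8000 mm.
Top and bottom landings: 2 × 1800 = 3600 mm.
Total = 39792 + 8000 + 3600 = 51392 mm.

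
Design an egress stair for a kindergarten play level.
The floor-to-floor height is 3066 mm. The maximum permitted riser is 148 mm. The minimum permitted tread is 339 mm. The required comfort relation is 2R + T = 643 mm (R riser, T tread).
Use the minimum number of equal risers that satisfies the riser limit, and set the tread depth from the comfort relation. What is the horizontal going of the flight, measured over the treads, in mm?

7020 mm

3066 / 148 = 20.716 → round up to 21 risers.
R = 3066 ÷ 21 = 146 mm.
From 2R + T = 643: T = 643 − 292 = 351 mm.
21 risers give 20 treads; going = 20 × 351 = 7020 mm.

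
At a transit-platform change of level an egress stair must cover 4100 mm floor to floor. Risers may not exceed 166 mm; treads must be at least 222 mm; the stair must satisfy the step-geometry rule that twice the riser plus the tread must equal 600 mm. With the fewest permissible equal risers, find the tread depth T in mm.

4100 / 166 = 24.699 → round up to 25 risers.
Riser R = 4100 / 25 = 164 mm, within the 166 mm limit.
T = 600 − 2·164 = 272 mm, which satisfies the 222 mm minimum.

272 mm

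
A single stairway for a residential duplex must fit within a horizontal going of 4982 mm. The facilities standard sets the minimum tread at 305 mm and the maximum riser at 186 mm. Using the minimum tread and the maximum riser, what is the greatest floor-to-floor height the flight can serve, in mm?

3162 mm

Treads that fit: ⌊4982 / 305⌋ = 16.
Risers = treads + 1 = 17.
Maximum height = 17 × 186 = 3162 mm.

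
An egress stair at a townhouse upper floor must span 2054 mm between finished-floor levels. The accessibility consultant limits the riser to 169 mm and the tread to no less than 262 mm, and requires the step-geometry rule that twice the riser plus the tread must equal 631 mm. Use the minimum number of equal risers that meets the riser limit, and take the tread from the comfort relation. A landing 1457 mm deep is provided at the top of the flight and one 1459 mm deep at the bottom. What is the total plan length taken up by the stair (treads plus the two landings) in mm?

At most 169 each: 2054/169 = 12.15, giving 13 risers.
R = 2054 ÷ 13 = 158 mm.
T = 631 − 2·158 = 315 mm, which satisfies the 262 mm minimum.
Going = (13 − 1) × 315 = 3780 mm.
Add landings: 3780 + 1457 + 1459 = 6696 mm.

6696 mm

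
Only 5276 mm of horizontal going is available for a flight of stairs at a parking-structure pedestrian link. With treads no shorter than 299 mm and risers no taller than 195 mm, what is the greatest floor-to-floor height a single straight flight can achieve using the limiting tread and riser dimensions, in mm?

3510 mm

5276 / 299 = 17.65, so 17 treads fit.
Risers = treads + 1 = 18.
Maximum height = 18 × 195 = 3510 mm.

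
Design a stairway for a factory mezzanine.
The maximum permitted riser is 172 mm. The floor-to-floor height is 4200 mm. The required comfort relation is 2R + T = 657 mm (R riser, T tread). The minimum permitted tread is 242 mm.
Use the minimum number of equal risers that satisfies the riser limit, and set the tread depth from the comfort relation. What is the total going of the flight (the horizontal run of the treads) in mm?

At most 172 each: 4200/172 = 24.42, giving 25 risers.
Riser R = 4200 / 25 = 168 mm, within the 172 mm limit.
T = 657 − 2·168 = 321 mm, which satisfies the 242 mm minimum.
25 risers give 24 treads; going = 24 × 321 = 7704 mm.

7704 mm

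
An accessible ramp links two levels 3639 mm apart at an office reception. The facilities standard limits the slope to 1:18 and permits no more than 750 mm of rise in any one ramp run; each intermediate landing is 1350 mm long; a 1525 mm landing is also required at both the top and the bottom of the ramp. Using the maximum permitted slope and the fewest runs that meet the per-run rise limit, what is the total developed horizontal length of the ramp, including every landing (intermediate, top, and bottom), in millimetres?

3639 / 750 = 4.852 → round up to 5 ramp runs. That means 4 intermediate landings.
Ramp run (horizontal) at 1:18: 3639 × 18 = 65502 mm.
Intermediate landings: 4 × 1350 = 5400 mm.
Top and bottom landings: 2 × 1525 = 3050 mm.
Total = 65502 + 5400 + 3050 = 73952 mm.

73952 mm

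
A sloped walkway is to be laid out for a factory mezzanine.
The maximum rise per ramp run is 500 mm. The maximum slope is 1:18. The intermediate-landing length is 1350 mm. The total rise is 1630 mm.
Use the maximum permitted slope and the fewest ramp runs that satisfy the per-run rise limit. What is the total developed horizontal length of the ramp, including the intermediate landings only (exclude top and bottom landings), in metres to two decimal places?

33.39 m

1630 / 500 = 3.260 → round up to 4 ramp runs. That means 3 intermediate landings.
Ramp run (horizontal) at 1:18: 1630 × 18 = 29340 mm.
3 intermediate landings contribute 3 × 1350 = 4050 mm.
Total developed length = 29340 + 4050 = 33390 mm.
= 33.39 m.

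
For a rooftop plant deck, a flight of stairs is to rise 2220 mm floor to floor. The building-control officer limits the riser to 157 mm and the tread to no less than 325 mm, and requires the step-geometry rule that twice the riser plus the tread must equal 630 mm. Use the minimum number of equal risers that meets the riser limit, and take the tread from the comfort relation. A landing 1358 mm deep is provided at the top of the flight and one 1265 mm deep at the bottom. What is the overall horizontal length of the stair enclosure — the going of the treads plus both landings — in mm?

7299 mm

At most 157 each: 2220/157 = 14.14, giving 15 risers.
Each riser is 2220/15 = 148 mm (≤ 157 mm).
Tread T = 630 − 2 × 148 = 334 mm (≥ 325 mm).
Treads = 15 − 1 = 14; going = 14 × 334 = 4676 mm.
Add landings: 4676 + 1358 + 1265 = 7299 mm.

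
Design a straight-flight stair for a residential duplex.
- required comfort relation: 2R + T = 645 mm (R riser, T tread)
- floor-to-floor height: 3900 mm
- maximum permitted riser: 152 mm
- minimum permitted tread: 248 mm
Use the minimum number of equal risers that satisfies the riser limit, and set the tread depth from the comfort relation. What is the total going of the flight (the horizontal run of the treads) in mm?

8625 mm

⌈3900/152⌉ = 26 risers.
R = 3900 ÷ 26 = 150 mm.
T = 645 − 2·150 = 345 mm, which satisfies the 248 mm minimum.
Going = (26 − 1) × 345 = 8625 mm.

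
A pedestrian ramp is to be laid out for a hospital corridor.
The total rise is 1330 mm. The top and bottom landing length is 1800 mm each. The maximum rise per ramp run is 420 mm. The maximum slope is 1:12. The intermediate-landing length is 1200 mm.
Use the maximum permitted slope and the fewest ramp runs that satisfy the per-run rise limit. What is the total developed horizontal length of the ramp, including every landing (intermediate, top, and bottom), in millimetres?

23160 mm

⌈1330/420⌉ = 4 ramp runs. That means 3 intermediate landings.
Horizontal run for 1330 mm of rise at 1:12 is 1330 × 12 = 15960 mm.
3 intermediate landings contribute 3 × 1200 = 3600 mm.
Top and bottom landings: 2 × 1800 = 3600 mm.
Total = 15960 + 3600 + 3600 = 23160 mm.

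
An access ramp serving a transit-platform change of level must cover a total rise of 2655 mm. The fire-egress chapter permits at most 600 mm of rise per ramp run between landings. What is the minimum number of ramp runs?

5 runs

2655 / 600 = 4.425 → round up to 5 ramp runs.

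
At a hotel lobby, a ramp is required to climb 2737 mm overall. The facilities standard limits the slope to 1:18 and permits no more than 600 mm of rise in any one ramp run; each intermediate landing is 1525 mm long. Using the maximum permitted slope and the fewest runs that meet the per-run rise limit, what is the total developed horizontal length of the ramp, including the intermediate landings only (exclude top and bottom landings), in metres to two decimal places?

⌈2737/600⌉ = 5 ramp runs. That means 4 intermediate landings.
Horizontal run for 2737 mm of rise at 1:18 is 2737 × 18 = 49266 mm.
Intermediate landings: 4 × 1525 = 6100 mm.
Developed length = 49266 + 6100 = 55366 mm.
= 55.37 m.

55.37 m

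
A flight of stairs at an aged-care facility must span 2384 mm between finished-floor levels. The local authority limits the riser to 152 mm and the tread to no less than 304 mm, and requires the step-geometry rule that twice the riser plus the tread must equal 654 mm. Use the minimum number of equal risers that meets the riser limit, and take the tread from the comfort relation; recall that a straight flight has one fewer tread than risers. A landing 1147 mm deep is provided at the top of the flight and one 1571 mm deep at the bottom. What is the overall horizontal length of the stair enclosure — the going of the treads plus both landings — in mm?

At most 152 each: 2384/152 = 15.68, giving 16 risers.
R = 2384 ÷ 16 = 149 mm.
Tread T = 654 − 2 × 149 = 356 mm (≥ 304 mm).
Going = (16 − 1) × 356 = 5340 mm.
Enclosure = 5340 + 1147 + 1571 = 8058 mm.

8058 mm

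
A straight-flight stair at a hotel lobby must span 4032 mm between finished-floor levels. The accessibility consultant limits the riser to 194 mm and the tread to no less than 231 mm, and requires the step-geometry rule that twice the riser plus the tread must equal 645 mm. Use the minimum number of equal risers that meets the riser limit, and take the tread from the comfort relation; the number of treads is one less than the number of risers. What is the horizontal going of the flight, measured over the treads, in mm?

⌈4032/194⌉ = 21 risers.
Each riser is 4032/21 = 192 mm (≤ 194 mm).
T = 645 − 2·192 = 261 mm, which satisfies the 231 mm minimum.
Going = (21 − 1) × 261 = 5220 mm.

5220 mm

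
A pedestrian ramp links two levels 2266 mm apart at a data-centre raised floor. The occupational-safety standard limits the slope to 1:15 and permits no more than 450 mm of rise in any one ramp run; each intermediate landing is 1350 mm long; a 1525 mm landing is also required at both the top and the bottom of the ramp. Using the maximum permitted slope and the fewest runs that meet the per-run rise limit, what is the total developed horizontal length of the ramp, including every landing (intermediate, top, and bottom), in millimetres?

43790 mm

At most 450 each: 2266/450 = 5.04, giving 6 ramp runs. That means 5 intermediate landings.
Horizontal run for 2266 mm of rise at 1:15 is 2266 × 15 = 33990 mm.
5 intermediate landings contribute 5 × 1350 = 6750 mm.
Top and bottom landings: 2 × 1525 = 3050 mm.
Total = 33990 + 6750 + 3050 = 43790 mm.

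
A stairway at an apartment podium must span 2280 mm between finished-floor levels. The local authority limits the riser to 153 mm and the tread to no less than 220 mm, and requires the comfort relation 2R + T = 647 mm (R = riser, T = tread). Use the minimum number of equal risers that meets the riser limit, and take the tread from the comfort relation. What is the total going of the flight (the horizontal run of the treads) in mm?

2280 / 153 = 14.90, so 15 risers are needed.
Each riser is 2280/15 = 152 mm (≤ 153 mm).
Tread T = 647 − 2 × 152 = 343 mm (≥ 220 mm).
Going = (15 − 1) × 343 = 4802 mm.

4802 mm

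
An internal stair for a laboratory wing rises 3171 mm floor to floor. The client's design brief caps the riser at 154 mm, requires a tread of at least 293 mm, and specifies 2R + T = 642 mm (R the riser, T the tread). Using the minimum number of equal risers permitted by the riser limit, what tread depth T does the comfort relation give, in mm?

At most 154 each: 3171/154 = 20.59, giving 21 risers.
Each riser is 3171/21 = 151 mm (≤ 154 mm).
From 2R + T = 642: T = 642 − 302 = 340 mm.

340 mm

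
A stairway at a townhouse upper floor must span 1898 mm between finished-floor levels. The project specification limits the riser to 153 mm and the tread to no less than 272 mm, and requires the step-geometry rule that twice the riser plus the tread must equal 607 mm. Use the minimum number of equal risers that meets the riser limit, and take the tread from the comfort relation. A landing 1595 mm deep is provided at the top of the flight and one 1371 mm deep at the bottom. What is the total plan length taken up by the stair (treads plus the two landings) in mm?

6746 mm

At most 153 each: 1898/153 = 12.41, giving 13 risers.
R = 1898 ÷ 13 = 146 mm.
T = 607 − 2·146 = 315 mm, which satisfies the 272 mm minimum.
13 risers give 12 treads; going = 12 × 315 = 3780 mm.
Enclosure = 3780 + 1595 + 1371 = 6746 mm.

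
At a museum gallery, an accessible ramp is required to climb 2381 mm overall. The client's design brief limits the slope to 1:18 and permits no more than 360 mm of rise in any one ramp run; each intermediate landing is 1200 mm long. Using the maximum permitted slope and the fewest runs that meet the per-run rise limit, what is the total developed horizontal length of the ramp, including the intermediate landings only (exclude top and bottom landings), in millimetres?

50058 mm

⌈2381/360⌉ = 7 ramp runs. That means 6 intermediate landings.
Horizontal run for 2381 mm of rise at 1:18 is 2381 × 18 = 42858 mm.
Intermediate landings: 6 × 1200 = 7200 mm.
Developed length = 42858 + 7200 = 50058 mm.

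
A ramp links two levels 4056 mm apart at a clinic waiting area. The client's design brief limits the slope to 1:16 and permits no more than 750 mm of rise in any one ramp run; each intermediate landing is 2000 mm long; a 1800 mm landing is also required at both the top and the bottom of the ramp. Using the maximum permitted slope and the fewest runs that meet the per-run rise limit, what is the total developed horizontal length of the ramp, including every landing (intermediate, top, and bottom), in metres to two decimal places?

78.50 m

At most 750 each: 4056/750 = 5.41, giving 6 ramp runs. That means 5 intermediate landings.
Ramp run (horizontal) at 1:16: 4056 × 16 = 64896 mm.
Intermediate landings: 5 × 2000 = 10000 mm.
Top and bottom landings: 2 × 1800 = 3600 mm.
Total = 64896 + 10000 + 3600 = 78496 mm.
= 78.50 m.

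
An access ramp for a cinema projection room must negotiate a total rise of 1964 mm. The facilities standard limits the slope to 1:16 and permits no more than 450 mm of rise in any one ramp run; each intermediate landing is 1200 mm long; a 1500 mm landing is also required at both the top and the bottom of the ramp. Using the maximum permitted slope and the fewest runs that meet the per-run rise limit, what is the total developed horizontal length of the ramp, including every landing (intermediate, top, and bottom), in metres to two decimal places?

39.22 m

1964 / 450 = 4.364 → round up to 5 ramp runs. That means 4 intermediate landings.
Ramp run (horizontal) at 1:16: 1964 × 16 = 31424 mm.
Intermediate landings: 4 × 1200 = 4800 mm.
Top and bottom landings: 2 × 1500 = 3000 mm.
Total = 31424 + 4800 + 3000 = 39224 mm.
= 39.22 m.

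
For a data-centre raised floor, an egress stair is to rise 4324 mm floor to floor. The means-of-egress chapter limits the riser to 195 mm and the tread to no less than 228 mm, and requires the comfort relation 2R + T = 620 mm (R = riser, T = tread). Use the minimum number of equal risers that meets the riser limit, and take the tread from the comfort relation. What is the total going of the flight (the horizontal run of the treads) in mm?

4324 / 195 = 22.174 → round up to 23 risers.
R = 4324 ÷ 23 = 188 mm.
Tread T = 620 − 2 × 188 = 244 mm (≥ 228 mm).
Treads = 23 − 1 = 22; going = 22 × 244 = 5368 mm.

5368 mm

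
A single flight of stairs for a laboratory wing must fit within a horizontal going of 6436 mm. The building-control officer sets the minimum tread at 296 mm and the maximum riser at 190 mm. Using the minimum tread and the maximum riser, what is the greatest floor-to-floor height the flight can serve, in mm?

4180 mm

6436 / 296 = 21.74, so 21 treads fit.
Risers = treads + 1 = 22.
Maximum height = 22 × 190 = 4180 mm.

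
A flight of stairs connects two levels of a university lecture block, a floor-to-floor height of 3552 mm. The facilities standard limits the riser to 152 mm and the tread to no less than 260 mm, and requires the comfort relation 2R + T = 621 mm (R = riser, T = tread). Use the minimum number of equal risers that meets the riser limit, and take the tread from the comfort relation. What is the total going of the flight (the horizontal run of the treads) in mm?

⌈3552/152⌉ = 24 risers.
Riser R = 3552 / 24 = 148 mm, within the 152 mm limit.
From 2R + T = 621: T = 621 − 296 = 325 mm.
Going = (24 − 1) × 325 = 7475 mm.

7475 mm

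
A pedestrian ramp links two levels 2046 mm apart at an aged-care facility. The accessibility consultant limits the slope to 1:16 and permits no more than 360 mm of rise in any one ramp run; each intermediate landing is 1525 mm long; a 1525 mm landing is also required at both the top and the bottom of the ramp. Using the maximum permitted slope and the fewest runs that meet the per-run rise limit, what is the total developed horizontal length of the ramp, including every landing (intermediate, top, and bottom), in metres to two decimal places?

43.41 m

2046 / 360 = 5.683 → round up to 6 ramp runs. That means 5 intermediate landings.
Horizontal run for 2046 mm of rise at 1:16 is 2046 × 16 = 32736 mm.
Intermediate landings: 5 × 1525 = 7625 mm.
Top and bottom landings: 2 × 1525 = 3050 mm.
Total = 32736 + 7625 + 3050 = 43411 mm.
= 43.41 m.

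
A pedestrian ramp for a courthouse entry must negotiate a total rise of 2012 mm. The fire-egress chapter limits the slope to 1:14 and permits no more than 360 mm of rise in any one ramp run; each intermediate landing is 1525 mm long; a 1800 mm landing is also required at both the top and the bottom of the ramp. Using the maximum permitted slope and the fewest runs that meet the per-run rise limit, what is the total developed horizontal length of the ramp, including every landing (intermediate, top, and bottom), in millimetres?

At most 360 each: 2012/360 = 5.59, giving 6 ramp runs. That means 5 intermediate landings.
Horizontal run for 2012 mm of rise at 1:14 is 2012 × 14 = 28168 mm.
5 intermediate landings contribute 5 × 1525 = 7625 mm.
Top and bottom landings: 2 × 1800 = 3600 mm.
Total = 28168 + 7625 + 3600 = 39393 mm.

39393 mm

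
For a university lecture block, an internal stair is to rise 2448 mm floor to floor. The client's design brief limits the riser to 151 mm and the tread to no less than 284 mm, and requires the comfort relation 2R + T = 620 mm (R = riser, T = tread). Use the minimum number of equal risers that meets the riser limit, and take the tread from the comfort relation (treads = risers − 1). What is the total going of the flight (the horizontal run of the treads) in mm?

At most 151 each: 2448/151 = 16.21, giving 17 risers.
Each riser is 2448/17 = 144 mm (≤ 151 mm).
Tread T = 620 − 2 × 144 = 332 mm (≥ 284 mm).
Treads = 17 − 1 = 16; going = 16 × 332 = 5312 mm.

5312 mm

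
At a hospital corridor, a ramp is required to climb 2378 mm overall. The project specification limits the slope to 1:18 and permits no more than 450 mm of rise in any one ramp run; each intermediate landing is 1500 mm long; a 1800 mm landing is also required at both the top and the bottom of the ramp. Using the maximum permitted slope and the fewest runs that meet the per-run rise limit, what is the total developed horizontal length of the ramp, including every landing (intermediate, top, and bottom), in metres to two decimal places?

⌈2378/450⌉ = 6 ramp runs. That means 5 intermediate landings.
Horizontal run for 2378 mm of rise at 1:18 is 2378 × 18 = 42804 mm.
5 intermediate landings contribute 5 × 1500 = 7500 mm.
Top and bottom landings: 2 × 1800 = 3600 mm.
Total = 42804 + 7500 + 3600 = 53904 mm.
= 53.90 m.

53.90 m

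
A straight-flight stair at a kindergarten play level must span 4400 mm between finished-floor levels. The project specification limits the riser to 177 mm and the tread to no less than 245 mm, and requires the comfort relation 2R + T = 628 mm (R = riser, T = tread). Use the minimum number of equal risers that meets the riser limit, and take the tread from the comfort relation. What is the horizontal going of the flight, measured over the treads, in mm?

At most 177 each: 4400/177 = 24.86, giving 25 risers.
R = 4400 ÷ 25 = 176 mm.
Tread T = 628 − 2 × 176 = 276 mm (≥ 245 mm).
Going = (25 − 1) × 276 = 6624 mm.

6624 mm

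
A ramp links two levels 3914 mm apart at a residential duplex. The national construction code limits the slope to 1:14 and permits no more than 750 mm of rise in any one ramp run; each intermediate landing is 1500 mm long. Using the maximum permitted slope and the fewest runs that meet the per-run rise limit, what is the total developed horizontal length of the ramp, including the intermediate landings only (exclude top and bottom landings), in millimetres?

3914 / 750 = 5.22, so 6 ramp runs are needed. That means 5 intermediate landings.
Ramp run (horizontal) at 1:14: 3914 × 14 = 54796 mm.
Intermediate landings: 5 × 1500 = 7500 mm.
Total developed length = 54796 + 7500 = 62296 mm.

62296 mm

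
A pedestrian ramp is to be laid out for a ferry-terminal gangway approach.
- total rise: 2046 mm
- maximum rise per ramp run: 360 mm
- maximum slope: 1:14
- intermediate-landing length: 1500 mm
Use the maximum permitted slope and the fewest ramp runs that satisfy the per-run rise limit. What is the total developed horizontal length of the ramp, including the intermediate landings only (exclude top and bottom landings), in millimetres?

36144 mm

At most 360 each: 2046/360 = 5.68, giving 6 ramp runs. That means 5 intermediate landings.
Ramp run (horizontal) at 1:14: 2046 × 14 = 28644 mm.
5 intermediate landings contribute 5 × 1500 = 7500 mm.
Total developed length = 28644 + 7500 = 36144 mm.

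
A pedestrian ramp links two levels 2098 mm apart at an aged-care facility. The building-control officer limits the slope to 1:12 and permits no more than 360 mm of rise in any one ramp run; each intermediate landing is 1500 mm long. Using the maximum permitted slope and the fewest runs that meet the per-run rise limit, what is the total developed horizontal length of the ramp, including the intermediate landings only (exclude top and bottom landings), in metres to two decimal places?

⌈2098/360⌉ = 6 ramp runs. That means 5 intermediate landings.
Horizontal run for 2098 mm of rise at 1:12 is 2098 × 12 = 25176 mm.
Intermediate landings: 5 × 1500 = 7500 mm.
Total developed length = 25176 + 7500 = 32676 mm.
= 32.68 m.

32.68 m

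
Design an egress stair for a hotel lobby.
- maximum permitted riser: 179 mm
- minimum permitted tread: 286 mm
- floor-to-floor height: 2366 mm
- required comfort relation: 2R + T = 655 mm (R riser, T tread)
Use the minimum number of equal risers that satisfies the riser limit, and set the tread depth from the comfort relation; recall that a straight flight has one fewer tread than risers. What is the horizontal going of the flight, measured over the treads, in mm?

4121 mm

At most 179 each: 2366/179 = 13.22, giving 14 risers.
Riser R = 2366 / 14 = 169 mm, within the 179 mm limit.
Tread T = 655 − 2 × 169 = 317 mm (≥ 286 mm).
14 risers give 13 treads; going = 13 × 317 = 4121 mm.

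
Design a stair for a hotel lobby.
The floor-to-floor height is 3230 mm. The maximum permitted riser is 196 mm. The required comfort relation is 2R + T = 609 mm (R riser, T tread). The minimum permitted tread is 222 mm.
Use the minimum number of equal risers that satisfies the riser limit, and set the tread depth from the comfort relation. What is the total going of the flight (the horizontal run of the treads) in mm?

3230 / 196 = 16.480 → round up to 17 risers.
R = 3230 ÷ 17 = 190 mm.
T = 609 − 2·190 = 229 mm, which satisfies the 222 mm minimum.
Going = (17 − 1) × 229 = 3664 mm.

3664 mm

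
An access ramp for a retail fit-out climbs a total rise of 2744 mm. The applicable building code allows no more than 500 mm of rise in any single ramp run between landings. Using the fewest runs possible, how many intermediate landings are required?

5 intermediate landings

At most 500 each: 2744/500 = 5.49, giving 6 ramp runs.
6 runs are separated by 5 intermediate landings.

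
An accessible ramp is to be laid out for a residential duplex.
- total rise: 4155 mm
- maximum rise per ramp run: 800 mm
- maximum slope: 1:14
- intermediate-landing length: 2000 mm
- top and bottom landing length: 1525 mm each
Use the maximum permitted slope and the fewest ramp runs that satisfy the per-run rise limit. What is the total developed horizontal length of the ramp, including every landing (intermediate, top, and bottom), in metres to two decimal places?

At most 800 each: 4155/800 = 5.19, giving 6 ramp runs. That means 5 intermediate landings.
Ramp run (horizontal) at 1:14: 4155 × 14 = 58170 mm.
5 intermediate landings contribute 5 × 2000 = 10000 mm.
Top and bottom landings: 2 × 1525 = 3050 mm.
Total = 58170 + 10000 + 3050 = 71220 mm.
= 71.22 m.

71.22 m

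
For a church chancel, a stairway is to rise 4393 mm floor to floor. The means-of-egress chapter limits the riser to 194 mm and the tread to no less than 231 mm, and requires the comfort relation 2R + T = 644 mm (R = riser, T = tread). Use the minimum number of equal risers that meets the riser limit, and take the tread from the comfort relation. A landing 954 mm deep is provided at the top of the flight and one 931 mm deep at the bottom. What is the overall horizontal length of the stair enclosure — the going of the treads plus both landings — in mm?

7649 mm

⌈4393/194⌉ = 23 risers.
R = 4393 ÷ 23 = 191 mm.
From 2R + T = 644: T = 644 − 382 = 262 mm.
23 risers give 22 treads; going = 22 × 262 = 5764 mm.
Enclosure = 5764 + 954 + 931 = 7649 mm.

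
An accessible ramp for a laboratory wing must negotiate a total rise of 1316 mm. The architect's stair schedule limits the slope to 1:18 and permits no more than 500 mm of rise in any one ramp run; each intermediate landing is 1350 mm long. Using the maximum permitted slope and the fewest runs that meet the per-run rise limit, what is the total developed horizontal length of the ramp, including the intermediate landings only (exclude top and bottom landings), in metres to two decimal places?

26.39 m

At most 500 each: 1316/500 = 2.63, giving 3 ramp runs. That means 2 intermediate landings.
Horizontal run for 1316 mm of rise at 1:18 is 1316 × 18 = 23688 mm.
2 intermediate landings contribute 2 × 1350 = 2700 mm.
Developed length = 23688 + 2700 = 26388 mm.
= 26.39 m.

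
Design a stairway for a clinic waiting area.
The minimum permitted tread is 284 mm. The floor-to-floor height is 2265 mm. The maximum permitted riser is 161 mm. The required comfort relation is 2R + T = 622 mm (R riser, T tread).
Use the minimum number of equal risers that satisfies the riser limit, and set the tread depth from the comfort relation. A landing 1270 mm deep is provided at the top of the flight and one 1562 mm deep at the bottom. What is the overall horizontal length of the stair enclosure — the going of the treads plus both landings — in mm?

⌈2265/161⌉ = 15 risers.
R = 2265 ÷ 15 = 151 mm.
T = 622 − 2·151 = 320 mm, which satisfies the 284 mm minimum.
Treads = 15 − 1 = 14; going = 14 × 320 = 4480 mm.
Enclosure = 4480 + 1270 + 1562 = 7312 mm.

7312 mm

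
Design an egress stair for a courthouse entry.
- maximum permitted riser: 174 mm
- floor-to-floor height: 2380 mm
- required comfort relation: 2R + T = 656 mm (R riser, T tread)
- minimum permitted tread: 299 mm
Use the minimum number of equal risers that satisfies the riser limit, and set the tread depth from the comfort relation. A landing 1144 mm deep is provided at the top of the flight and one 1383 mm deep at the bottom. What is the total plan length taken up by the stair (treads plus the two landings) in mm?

6635 mm

2380 / 174 = 13.68, so 14 risers are needed.
R = 2380 ÷ 14 = 170 mm.
T = 656 − 2·170 = 316 mm, which satisfies the 299 mm minimum.
Treads = 14 − 1 = 13; going = 13 × 316 = 4108 mm.
Add landings: 4108 + 1144 + 1383 = 6635 mm.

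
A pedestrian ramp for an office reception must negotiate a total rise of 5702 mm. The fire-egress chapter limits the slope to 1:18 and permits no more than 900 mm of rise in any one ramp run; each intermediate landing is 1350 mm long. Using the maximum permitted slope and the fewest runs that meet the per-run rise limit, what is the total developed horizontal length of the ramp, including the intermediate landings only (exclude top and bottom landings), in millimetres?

110736 mm

At most 900 each: 5702/900 = 6.34, giving 7 ramp runs. That means 6 intermediate landings.
Ramp run (horizontal) at 1:18: 5702 × 18 = 102636 mm.
Intermediate landings: 6 × 1350 = 8100 mm.
Developed length = 102636 + 8100 = 110736 mm.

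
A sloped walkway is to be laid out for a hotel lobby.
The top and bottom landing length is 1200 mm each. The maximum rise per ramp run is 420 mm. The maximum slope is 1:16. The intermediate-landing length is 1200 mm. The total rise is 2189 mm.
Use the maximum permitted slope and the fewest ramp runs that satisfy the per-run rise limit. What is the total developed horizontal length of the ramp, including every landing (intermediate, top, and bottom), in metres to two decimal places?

43.42 m

⌈2189/420⌉ = 6 ramp runs. That means 5 intermediate landings.
Ramp run (horizontal) at 1:16: 2189 × 16 = 35024 mm.
Intermediate landings: 5 × 1200 = 6000 mm.
Top and bottom landings: 2 × 1200 = 2400 mm.
Total = 35024 + 6000 + 2400 = 43424 mm.
= 43.42 m.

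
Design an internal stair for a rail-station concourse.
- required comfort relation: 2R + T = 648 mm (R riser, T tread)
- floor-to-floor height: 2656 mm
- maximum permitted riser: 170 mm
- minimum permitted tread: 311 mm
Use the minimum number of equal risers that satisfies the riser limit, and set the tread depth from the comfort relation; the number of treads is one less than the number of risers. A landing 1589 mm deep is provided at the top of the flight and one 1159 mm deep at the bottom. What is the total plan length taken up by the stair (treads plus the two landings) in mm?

2656 / 170 = 15.62, so 16 risers are needed.
R = 2656 ÷ 16 = 166 mm.
T = 648 − 2·166 = 316 mm, which satisfies the 311 mm minimum.
Treads = 16 − 1 = 15; going = 15 × 316 = 4740 mm.
Add landings: 4740 + 1589 + 1159 = 7488 mm.

7488 mm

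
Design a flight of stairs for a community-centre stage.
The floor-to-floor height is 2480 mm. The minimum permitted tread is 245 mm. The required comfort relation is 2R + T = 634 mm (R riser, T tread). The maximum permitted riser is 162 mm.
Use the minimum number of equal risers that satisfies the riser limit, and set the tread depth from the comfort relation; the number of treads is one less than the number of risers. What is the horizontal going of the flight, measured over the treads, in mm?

⌈2480/162⌉ = 16 risers.
Riser R = 2480 / 16 = 155 mm, within the 162 mm limit.
From 2R + T = 634: T = 634 − 310 = 324 mm.
16 risers give 15 treads; going = 15 × 324 = 4860 mm.

4860 mm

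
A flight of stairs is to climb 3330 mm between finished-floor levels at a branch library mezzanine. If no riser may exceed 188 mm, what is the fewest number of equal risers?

18 risers

3330 / 188 = 17.71, so 18 risers are needed.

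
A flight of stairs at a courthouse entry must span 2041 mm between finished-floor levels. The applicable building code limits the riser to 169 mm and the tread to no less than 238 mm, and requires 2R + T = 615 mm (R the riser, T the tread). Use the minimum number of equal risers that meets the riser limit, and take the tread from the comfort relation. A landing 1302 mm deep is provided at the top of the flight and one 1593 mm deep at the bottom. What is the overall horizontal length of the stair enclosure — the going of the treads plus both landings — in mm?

6507 mm

At most 169 each: 2041/169 = 12.08, giving 13 risers.
Each riser is 2041/13 = 157 mm (≤ 169 mm).
Tread T = 615 − 2 × 157 = 301 mm (≥ 238 mm).
Going = (13 − 1) × 301 = 3612 mm.
Enclosure = 3612 + 1302 + 1593 = 6507 mm.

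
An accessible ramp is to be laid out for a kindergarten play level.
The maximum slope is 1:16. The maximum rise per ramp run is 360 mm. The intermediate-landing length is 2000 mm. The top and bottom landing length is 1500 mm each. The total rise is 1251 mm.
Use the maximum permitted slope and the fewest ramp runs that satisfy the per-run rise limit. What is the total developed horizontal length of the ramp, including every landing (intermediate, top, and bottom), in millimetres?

⌈1251/360⌉ = 4 ramp runs. That means 3 intermediate landings.
Horizontal run for 1251 mm of rise at 1:16 is 1251 × 16 = 20016 mm.
Intermediate landings: 3 × 2000 = 6000 mm.
Top and bottom landings: 2 × 1500 = 3000 mm.
Total = 20016 + 6000 + 3000 = 29016 mm.

29016 mm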